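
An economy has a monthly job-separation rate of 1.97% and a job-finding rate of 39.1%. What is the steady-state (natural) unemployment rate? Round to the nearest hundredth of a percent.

Steady-state unemployment rate ≈ 4.80%.

At steady state the flows balance: s·E = f·U, so U/(E+U) = s/(s+f).
u* = 1.97 / (1.97 + 39.1) = 1.97 / 41.07 = 4.80%.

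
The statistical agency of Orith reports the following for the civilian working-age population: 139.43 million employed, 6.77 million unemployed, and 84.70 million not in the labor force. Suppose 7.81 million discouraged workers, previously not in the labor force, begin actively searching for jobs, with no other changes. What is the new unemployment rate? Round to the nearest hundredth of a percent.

Initially, labor force = 139.43 + 6.77 = 146.20 million, so u = 6.77/146.20 = 4.63%.
After the change, unemployed and labor force both rise by 7.81 → E = 139.43, U = 14.58, labor force = 154.01 million.
New unemployment rate = 14.58 / 154.01 = 9.47%.

New unemployment rate ≈ 9.47%.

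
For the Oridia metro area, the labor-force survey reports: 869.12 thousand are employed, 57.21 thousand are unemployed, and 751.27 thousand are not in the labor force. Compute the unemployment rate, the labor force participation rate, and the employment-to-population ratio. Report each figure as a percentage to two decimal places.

Unemployment rate ≈ 6.18%; labor force participation rate ≈ 55.22%; employment-population ratio ≈ 51.81%.

Labor force = employed + unemployed = 869.12 + 57.21 = 926.33 thousand.
Working-age population = 926.33 + 751.27 = 1,677.60 thousand.
Unemployment rate = 57.21 / 926.33 = 6.18%.
Labor force participation rate = 926.33 / 1,677.60 = 55.22%.
Employment-population ratio = 869.12 / 1,677.60 = 51.81%.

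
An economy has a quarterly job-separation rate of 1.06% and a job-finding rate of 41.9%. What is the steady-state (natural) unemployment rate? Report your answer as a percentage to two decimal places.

Steady-state unemployment rate ≈ 2.47%.

At steady state the flows balance: s·E = f·U, so U/(E+U) = s/(s+f).
u* = 1.06 / (1.06 + 41.9) = 1.06 / 42.96 = 2.47%.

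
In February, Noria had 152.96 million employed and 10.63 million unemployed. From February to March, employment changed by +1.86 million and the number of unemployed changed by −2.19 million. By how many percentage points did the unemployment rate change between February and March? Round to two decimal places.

February: labor force = 152.96 + 10.63 = 163.59; u = 10.63/163.59 = 6.50%.
March: labor force = 154.82 + 8.44 = 163.26; u = 8.44/163.26 = 5.17%.
Change = 5.17% − 6.50% = −1.33 pp.

The unemployment rate changed by −1.33 percentage points.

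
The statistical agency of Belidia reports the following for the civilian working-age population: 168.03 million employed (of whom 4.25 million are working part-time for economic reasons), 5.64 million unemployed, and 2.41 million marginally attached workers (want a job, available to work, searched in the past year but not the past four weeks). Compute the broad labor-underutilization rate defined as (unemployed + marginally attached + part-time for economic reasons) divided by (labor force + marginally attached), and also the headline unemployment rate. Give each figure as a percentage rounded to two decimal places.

Broad underutilization rate ≈ 6.99%; headline unemployment rate ≈ 3.25%.

Labor force = 168.03 + 5.64 = 173.67 million.
Numerator = 5.64 + 2.41 + 4.25 = 12.30 million.
Denominator = 173.67 + 2.41 = 176.08 million.
Broad rate = 12.30 / 176.08 = 6.99%.
Headline unemployment rate = 5.64 / 173.67 = 3.25%.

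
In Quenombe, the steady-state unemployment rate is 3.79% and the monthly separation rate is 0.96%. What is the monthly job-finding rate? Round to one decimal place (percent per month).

Job-finding rate ≈ 24.4% per month.

From u* = s/(s+f): f = s·(1−u)/u.
f = 0.96 × (1 − 0.0379) / 0.0379 = 0.9236 / 0.0379 ≈ 24.4% per month.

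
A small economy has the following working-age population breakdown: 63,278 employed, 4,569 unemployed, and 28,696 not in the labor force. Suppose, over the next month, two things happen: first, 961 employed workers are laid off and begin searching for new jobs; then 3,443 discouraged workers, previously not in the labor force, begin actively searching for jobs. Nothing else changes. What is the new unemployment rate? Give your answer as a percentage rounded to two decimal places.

Initially, labor force = 63,278 + 4,569 = 67,847, so u = 4,569/67,847 = 6.73%.
After the first change, employed falls and unemployed rises by 961; labor force unchanged → E = 62,317, U = 5,530, labor force = 67,847.
After the second change, unemployed and labor force both rise by 3,443 → E = 62,317, U = 8,973, labor force = 71,290.
New unemployment rate = 8,973 / 71,290 = 12.59%.

New unemployment rate ≈ 12.59%.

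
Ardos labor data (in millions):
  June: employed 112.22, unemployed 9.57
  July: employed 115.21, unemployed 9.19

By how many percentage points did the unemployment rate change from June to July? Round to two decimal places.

June: labor force = 112.22 + 9.57 = 121.79; u = 9.57/121.79 = 7.86%.
July: labor force = 115.21 + 9.19 = 124.40; u = 9.19/124.40 = 7.39%.
Change = 7.39% − 7.86% = −0.47 pp.

The unemployment rate changed by −0.47 percentage points.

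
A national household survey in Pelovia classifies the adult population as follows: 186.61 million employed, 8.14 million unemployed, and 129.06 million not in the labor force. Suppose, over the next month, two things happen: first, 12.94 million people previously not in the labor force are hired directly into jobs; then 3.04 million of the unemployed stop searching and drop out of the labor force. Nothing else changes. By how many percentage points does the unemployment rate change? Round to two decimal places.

Initially, labor force = 186.61 + 8.14 = 194.75 million, so u = 8.14/194.75 = 4.18%.
After the first change, employed and labor force both rise by 12.94; unemployed unchanged → E = 199.55, U = 8.14, labor force = 207.69 million.
After the second change, unemployed and labor force both fall by 3.04 → E = 199.55, U = 5.10, labor force = 204.65 million.
New unemployment rate = 5.10 / 204.65 = 2.49%.
Change = 2.49% − 4.18% = −1.69 percentage points.

The unemployment rate changes by −1.69 percentage points.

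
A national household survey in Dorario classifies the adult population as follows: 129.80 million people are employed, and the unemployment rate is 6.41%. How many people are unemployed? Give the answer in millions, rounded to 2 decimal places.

About 8.89 million are unemployed.

Let U be the number unemployed. The labor force is E + U, and U/(E+U) = 0.0641.
So U = 0.0641 × 129.80 / (1 − 0.0641) = 8.3202 / 0.9359 ≈ 8.89 million.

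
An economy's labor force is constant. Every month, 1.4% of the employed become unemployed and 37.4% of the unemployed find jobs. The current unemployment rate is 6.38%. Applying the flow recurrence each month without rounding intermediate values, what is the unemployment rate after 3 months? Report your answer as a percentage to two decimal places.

With a fixed labor force, u_{t+1} = u_t + s·(1−u_t) − f·u_t = u_t·(1−s−f) + s.
Here 1−s−f = 0.612 and s = 0.014.
u_1 = 0.063800 × 0.612 + 0.014 = 0.053046.
u_2 = 0.053046 × 0.612 + 0.014 = 0.046464.
u_3 = 0.046464 × 0.612 + 0.014 = 0.042436.

Unemployment rate after three months ≈ 4.24%.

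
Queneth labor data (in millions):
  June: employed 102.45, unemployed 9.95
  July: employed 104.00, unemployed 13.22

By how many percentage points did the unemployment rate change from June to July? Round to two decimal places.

June: labor force = 102.45 + 9.95 = 112.40; u = 9.95/112.40 = 8.85%.
July: labor force = 104.00 + 13.22 = 117.22; u = 13.22/117.22 = 11.28%.
Change = 11.28% − 8.85% = +2.43 pp.

The unemployment rate changed by +2.43 percentage points.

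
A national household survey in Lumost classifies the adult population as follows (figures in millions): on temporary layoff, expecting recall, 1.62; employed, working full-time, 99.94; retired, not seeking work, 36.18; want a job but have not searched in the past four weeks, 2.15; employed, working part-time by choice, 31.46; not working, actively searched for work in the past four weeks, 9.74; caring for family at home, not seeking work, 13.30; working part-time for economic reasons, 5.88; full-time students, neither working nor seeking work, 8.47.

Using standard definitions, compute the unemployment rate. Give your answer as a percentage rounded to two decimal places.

Unemployment rate ≈ 7.64%.

Employed = 99.94 + 31.46 + 5.88 = 137.28 million (anyone who worked, including part-time for economic reasons, counts as employed).
Unemployed = 1.62 + 9.74 = 11.36 million (jobless and actively searching, or on temporary layoff).
Labor force = 137.28 + 11.36 = 148.64 million.
Unemployment rate = 11.36 / 148.64 = 7.64%.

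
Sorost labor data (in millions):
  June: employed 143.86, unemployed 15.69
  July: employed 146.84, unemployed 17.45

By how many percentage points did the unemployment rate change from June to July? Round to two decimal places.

The unemployment rate changed by +0.79 percentage points.

June: labor force = 143.86 + 15.69 = 159.55; u = 15.69/159.55 = 9.83%.
July: labor force = 146.84 + 17.45 = 164.29; u = 17.45/164.29 = 10.62%.
Change = 10.62% − 9.83% = +0.79 pp.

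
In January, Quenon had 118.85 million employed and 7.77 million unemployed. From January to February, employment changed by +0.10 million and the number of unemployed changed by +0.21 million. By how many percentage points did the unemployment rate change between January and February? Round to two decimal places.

The unemployment rate changed by +0.15 percentage points.

January: labor force = 118.85 + 7.77 = 126.62; u = 7.77/126.62 = 6.14%.
February: labor force = 118.95 + 7.98 = 126.93; u = 7.98/126.93 = 6.29%.
Change = 6.29% − 6.14% = +0.15 pp.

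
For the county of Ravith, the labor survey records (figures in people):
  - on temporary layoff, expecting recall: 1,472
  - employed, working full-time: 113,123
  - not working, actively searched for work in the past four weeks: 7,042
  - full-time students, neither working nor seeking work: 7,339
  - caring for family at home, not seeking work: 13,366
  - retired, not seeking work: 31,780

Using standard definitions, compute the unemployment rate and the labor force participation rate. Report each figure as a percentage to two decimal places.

Employed = 113,123.
Unemployed = 1,472 + 7,042 = 8,514 (jobless and actively searching, or on temporary layoff).
Labor force = 113,123 + 8,514 = 121,637.
Not in labor force = 7,339 + 13,366 + 31,780 = 52,485 (those not working and not actively searching are outside the labor force).
Civilian working-age population = 121,637 + 52,485 = 174,122.
Unemployment rate = 8,514 / 121,637 = 7.00%.
Labor force participation rate = 121,637 / 174,122 = 69.86%.

Unemployment rate ≈ 7.00%; labor force participation rate ≈ 69.86%.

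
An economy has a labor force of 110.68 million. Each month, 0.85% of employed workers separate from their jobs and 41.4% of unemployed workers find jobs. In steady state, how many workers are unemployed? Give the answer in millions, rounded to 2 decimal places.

Steady-state unemployment rate u* = s/(s+f) = 0.85/(0.85+41.4) = 0.020118.
Unemployed = u* × labor force = 0.020118 × 110.68 ≈ 2.23 million.

About 2.23 million are unemployed in steady state.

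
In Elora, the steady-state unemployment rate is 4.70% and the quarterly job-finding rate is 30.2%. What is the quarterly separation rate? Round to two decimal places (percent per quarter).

From u* = s/(s+f): s = u·f/(1−u).
s = 0.0470 × 30.2 / (1 − 0.0470) = 1.4194 / 0.9530 ≈ 1.49% per quarter.

Separation rate ≈ 1.49% per quarter.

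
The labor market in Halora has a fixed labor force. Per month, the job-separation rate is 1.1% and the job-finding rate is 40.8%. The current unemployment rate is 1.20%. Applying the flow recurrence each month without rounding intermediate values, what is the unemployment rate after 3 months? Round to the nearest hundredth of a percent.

Unemployment rate after three months ≈ 2.35%.

With a fixed labor force, u_{t+1} = u_t + s·(1−u_t) − f·u_t = u_t·(1−s−f) + s.
Here 1−s−f = 0.581 and s = 0.011.
u_1 = 0.012000 × 0.581 + 0.011 = 0.017972.
u_2 = 0.017972 × 0.581 + 0.011 = 0.021442.
u_3 = 0.021442 × 0.581 + 0.011 = 0.023458.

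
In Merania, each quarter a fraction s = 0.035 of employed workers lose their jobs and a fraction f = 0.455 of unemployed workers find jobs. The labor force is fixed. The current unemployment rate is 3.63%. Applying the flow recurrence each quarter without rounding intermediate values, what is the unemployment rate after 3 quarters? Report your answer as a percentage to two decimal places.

With a fixed labor force, u_{t+1} = u_t + s·(1−u_t) − f·u_t = u_t·(1−s−f) + s.
Here 1−s−f = 0.510 and s = 0.035.
u_1 = 0.036300 × 0.510 + 0.035 = 0.053513.
u_2 = 0.053513 × 0.510 + 0.035 = 0.062292.
u_3 = 0.062292 × 0.510 + 0.035 = 0.066769.

Unemployment rate after three quarters ≈ 6.68%.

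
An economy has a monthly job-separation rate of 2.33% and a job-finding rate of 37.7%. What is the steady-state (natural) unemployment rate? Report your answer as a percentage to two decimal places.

At steady state the flows balance: s·E = f·U, so U/(E+U) = s/(s+f).
u* = 2.33 / (2.33 + 37.7) = 2.33 / 40.03 = 5.82%.

Steady-state unemployment rate ≈ 5.82%.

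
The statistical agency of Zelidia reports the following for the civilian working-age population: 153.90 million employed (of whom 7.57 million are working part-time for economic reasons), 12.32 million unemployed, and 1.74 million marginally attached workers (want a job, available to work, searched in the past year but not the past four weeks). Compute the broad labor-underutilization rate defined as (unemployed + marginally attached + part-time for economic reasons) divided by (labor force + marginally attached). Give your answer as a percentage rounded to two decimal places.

Broad underutilization rate ≈ 12.88%.

Labor force = 153.90 + 12.32 = 166.22 million.
Numerator = 12.32 + 1.74 + 7.57 = 21.63 million.
Denominator = 166.22 + 1.74 = 167.96 million.
Broad rate = 21.63 / 167.96 = 12.88%.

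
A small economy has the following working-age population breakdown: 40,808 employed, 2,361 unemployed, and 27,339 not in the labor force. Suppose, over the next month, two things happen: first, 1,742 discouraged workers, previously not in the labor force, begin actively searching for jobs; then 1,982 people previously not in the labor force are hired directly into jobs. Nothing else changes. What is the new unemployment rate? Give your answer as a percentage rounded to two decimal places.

New unemployment rate ≈ 8.75%.

Initially, labor force = 40,808 + 2,361 = 43,169, so u = 2,361/43,169 = 5.47%.
After the first change, unemployed and labor force both rise by 1,742 → E = 40,808, U = 4,103, labor force = 44,911.
After the second change, employed and labor force both rise by 1,982; unemployed unchanged → E = 42,790, U = 4,103, labor force = 46,893.
New unemployment rate = 4,103 / 46,893 = 8.75%.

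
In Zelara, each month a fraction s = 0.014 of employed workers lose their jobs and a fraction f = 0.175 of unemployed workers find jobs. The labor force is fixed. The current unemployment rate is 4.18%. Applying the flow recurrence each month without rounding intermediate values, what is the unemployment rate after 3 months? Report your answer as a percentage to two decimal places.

With a fixed labor force, u_{t+1} = u_t + s·(1−u_t) − f·u_t = u_t·(1−s−f) + s.
Here 1−s−f = 0.811 and s = 0.014.
u_1 = 0.041800 × 0.811 + 0.014 = 0.047900.
u_2 = 0.047900 × 0.811 + 0.014 = 0.052847.
u_3 = 0.052847 × 0.811 + 0.014 = 0.056859.

Unemployment rate after three months ≈ 5.69%.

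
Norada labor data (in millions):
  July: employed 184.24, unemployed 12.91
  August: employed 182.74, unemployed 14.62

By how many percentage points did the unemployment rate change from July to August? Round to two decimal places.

July: labor force = 184.24 + 12.91 = 197.15; u = 12.91/197.15 = 6.55%.
August: labor force = 182.74 + 14.62 = 197.36; u = 14.62/197.36 = 7.41%.
Change = 7.41% − 6.55% = +0.86 pp.

The unemployment rate changed by +0.86 percentage points.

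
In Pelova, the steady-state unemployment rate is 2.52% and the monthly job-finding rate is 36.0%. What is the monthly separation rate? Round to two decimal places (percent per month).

From u* = s/(s+f): s = u·f/(1−u).
s = 0.0252 × 36.0 / (1 − 0.0252) = 0.9072 / 0.9748 ≈ 0.93% per month.

Separation rate ≈ 0.93% per month.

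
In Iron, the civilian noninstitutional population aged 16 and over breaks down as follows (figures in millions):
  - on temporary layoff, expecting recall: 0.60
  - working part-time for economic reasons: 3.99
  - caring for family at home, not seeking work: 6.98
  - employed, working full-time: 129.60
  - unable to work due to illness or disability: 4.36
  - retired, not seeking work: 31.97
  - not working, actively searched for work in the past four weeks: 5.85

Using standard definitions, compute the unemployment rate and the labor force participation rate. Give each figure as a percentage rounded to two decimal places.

Employed = 3.99 + 129.60 = 133.59 million (anyone who worked, including part-time for economic reasons, counts as employed).
Unemployed = 0.60 + 5.85 = 6.45 million (jobless and actively searching, or on temporary layoff).
Labor force = 133.59 + 6.45 = 140.04 million.
Not in labor force = 6.98 + 4.36 + 31.97 = 43.31 million (those not working and not actively searching are outside the labor force).
Civilian working-age population = 140.04 + 43.31 = 183.35 million.
Unemployment rate = 6.45 / 140.04 = 4.61%.
Labor force participation rate = 140.04 / 183.35 = 76.38%.

Unemployment rate ≈ 4.61%; labor force participation rate ≈ 76.38%.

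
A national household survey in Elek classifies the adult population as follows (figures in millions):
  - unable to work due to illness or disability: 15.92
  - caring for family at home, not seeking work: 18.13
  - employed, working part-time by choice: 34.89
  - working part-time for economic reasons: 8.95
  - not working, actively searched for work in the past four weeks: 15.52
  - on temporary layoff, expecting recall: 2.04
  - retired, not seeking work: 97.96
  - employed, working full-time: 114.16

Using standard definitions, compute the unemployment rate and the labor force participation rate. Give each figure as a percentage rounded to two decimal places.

Unemployment rate ≈ 10.00%; labor force participation rate ≈ 57.08%.

Employed = 34.89 + 8.95 + 114.16 = 158.00 million (anyone who worked, including part-time for economic reasons, counts as employed).
Unemployed = 15.52 + 2.04 = 17.56 million (jobless and actively searching, or on temporary layoff).
Labor force = 158.00 + 17.56 = 175.56 million.
Not in labor force = 15.92 + 18.13 + 97.96 = 132.01 million (those not working and not actively searching are outside the labor force).
Civilian working-age population = 175.56 + 132.01 = 307.57 million.
Unemployment rate = 17.56 / 175.56 = 10.00%.
Labor force participation rate = 175.56 / 307.57 = 57.08%.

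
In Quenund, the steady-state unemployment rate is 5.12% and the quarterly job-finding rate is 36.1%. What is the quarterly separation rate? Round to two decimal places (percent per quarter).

Separation rate ≈ 1.95% per quarter.

From u* = s/(s+f): s = u·f/(1−u).
s = 0.0512 × 36.1 / (1 − 0.0512) = 1.8483 / 0.9488 ≈ 1.95% per quarter.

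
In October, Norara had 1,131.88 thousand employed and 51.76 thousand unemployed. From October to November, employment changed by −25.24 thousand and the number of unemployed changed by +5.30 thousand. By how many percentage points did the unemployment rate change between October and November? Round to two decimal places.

The unemployment rate changed by +0.53 percentage points.

October: labor force = 1,131.88 + 51.76 = 1,183.64; u = 51.76/1,183.64 = 4.37%.
November: labor force = 1,106.64 + 57.06 = 1,163.70; u = 57.06/1,163.70 = 4.90%.
Change = 4.90% − 4.37% = +0.53 pp.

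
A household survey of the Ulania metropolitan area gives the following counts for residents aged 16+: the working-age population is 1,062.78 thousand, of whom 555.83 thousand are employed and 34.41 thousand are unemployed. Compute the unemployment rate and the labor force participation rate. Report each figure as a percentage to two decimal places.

Unemployment rate ≈ 5.83%; labor force participation rate ≈ 55.54%.

Labor force = employed + unemployed = 555.83 + 34.41 = 590.24 thousand.
Unemployment rate = 34.41 / 590.24 = 5.83%.
Labor force participation rate = 590.24 / 1,062.78 = 55.54%.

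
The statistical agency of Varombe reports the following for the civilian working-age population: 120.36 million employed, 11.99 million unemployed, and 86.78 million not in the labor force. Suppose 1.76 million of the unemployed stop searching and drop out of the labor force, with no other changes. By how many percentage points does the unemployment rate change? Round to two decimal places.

The unemployment rate changes by −1.23 percentage points.

Initially, labor force = 120.36 + 11.99 = 132.35 million, so u = 11.99/132.35 = 9.06%.
After the change, unemployed and labor force both fall by 1.76 → E = 120.36, U = 10.23, labor force = 130.59 million.
New unemployment rate = 10.23 / 130.59 = 7.83%.
Change = 7.83% − 9.06% = −1.23 percentage points.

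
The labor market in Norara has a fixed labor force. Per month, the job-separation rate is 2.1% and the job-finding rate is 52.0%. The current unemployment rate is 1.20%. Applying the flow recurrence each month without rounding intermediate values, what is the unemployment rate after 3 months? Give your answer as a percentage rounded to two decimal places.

Unemployment rate after three months ≈ 3.62%.

With a fixed labor force, u_{t+1} = u_t + s·(1−u_t) − f·u_t = u_t·(1−s−f) + s.
Here 1−s−f = 0.459 and s = 0.021.
u_1 = 0.012000 × 0.459 + 0.021 = 0.026508.
u_2 = 0.026508 × 0.459 + 0.021 = 0.033167.
u_3 = 0.033167 × 0.459 + 0.021 = 0.036224.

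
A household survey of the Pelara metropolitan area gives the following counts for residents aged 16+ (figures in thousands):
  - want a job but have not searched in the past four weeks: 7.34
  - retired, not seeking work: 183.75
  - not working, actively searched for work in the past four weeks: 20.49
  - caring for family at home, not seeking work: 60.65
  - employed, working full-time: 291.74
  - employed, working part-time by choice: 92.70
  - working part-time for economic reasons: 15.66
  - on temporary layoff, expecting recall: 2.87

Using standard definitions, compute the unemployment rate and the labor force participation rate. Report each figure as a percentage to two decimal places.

Unemployment rate ≈ 5.52%; labor force participation rate ≈ 62.72%.

Employed = 291.74 + 92.70 + 15.66 = 400.10 thousand (anyone who worked, including part-time for economic reasons, counts as employed).
Unemployed = 20.49 + 2.87 = 23.36 thousand (jobless and actively searching, or on temporary layoff).
Labor force = 400.10 + 23.36 = 423.46 thousand.
Not in labor force = 7.34 + 183.75 + 60.65 = 251.74 thousand (those not working and not actively searching are outside the labor force — including those who want a job but have given up searching).
Civilian working-age population = 423.46 + 251.74 = 675.20 thousand.
Unemployment rate = 23.36 / 423.46 = 5.52%.
Labor force participation rate = 423.46 / 675.20 = 62.72%.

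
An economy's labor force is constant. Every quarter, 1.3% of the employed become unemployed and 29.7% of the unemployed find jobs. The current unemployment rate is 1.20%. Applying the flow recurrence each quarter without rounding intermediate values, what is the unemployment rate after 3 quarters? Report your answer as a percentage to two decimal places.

With a fixed labor force, u_{t+1} = u_t + s·(1−u_t) − f·u_t = u_t·(1−s−f) + s.
Here 1−s−f = 0.690 and s = 0.013.
u_1 = 0.012000 × 0.690 + 0.013 = 0.021280.
u_2 = 0.021280 × 0.690 + 0.013 = 0.027683.
u_3 = 0.027683 × 0.690 + 0.013 = 0.032101.

Unemployment rate after three quarters ≈ 3.21%.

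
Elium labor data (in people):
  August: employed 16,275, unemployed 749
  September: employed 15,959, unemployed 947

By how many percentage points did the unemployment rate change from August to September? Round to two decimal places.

August: labor force = 16,275 + 749 = 17,024; u = 749/17,024 = 4.40%.
September: labor force = 15,959 + 947 = 16,906; u = 947/16,906 = 5.60%.
Change = 5.60% − 4.40% = +1.20 pp.

The unemployment rate changed by +1.20 percentage points.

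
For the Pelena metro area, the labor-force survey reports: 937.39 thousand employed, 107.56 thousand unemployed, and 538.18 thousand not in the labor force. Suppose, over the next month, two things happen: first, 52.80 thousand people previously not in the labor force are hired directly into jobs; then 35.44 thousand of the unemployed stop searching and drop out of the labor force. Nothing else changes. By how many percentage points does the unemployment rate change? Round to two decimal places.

Initially, labor force = 937.39 + 107.56 = 1,044.95 thousand, so u = 107.56/1,044.95 = 10.29%.
After the first change, employed and labor force both rise by 52.80; unemployed unchanged → E = 990.19, U = 107.56, labor force = 1,097.75 thousand.
After the second change, unemployed and labor force both fall by 35.44 → E = 990.19, U = 72.12, labor force = 1,062.31 thousand.
New unemployment rate = 72.12 / 1,062.31 = 6.79%.
Change = 6.79% − 10.29% = −3.50 percentage points.

The unemployment rate changes by −3.50 percentage points.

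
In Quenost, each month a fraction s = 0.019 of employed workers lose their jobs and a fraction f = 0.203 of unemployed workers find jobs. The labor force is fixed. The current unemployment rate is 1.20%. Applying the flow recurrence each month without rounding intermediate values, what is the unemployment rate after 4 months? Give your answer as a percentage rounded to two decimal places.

Unemployment rate after four months ≈ 5.86%.

With a fixed labor force, u_{t+1} = u_t + s·(1−u_t) − f·u_t = u_t·(1−s−f) + s.
Here 1−s−f = 0.778 and s = 0.019.
u_1 = 0.012000 × 0.778 + 0.019 = 0.028336.
u_2 = 0.028336 × 0.778 + 0.019 = 0.041045.
u_3 = 0.041045 × 0.778 + 0.019 = 0.050933.
u_4 = 0.050933 × 0.778 + 0.019 = 0.058626.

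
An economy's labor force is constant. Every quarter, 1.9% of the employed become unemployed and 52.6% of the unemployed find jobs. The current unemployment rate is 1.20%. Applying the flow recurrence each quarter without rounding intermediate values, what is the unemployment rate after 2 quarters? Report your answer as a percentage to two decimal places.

Unemployment rate after two quarters ≈ 3.01%.

With a fixed labor force, u_{t+1} = u_t + s·(1−u_t) − f·u_t = u_t·(1−s−f) + s.
Here 1−s−f = 0.455 and s = 0.019.
u_1 = 0.012000 × 0.455 + 0.019 = 0.024460.
u_2 = 0.024460 × 0.455 + 0.019 = 0.030129.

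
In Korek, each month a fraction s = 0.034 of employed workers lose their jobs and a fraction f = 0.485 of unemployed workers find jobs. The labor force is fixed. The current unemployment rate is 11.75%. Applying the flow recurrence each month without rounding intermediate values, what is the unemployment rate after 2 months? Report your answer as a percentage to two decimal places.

Unemployment rate after two months ≈ 7.75%.

With a fixed labor force, u_{t+1} = u_t + s·(1−u_t) − f·u_t = u_t·(1−s−f) + s.
Here 1−s−f = 0.481 and s = 0.034.
u_1 = 0.117500 × 0.481 + 0.034 = 0.090518.
u_2 = 0.090518 × 0.481 + 0.034 = 0.077539.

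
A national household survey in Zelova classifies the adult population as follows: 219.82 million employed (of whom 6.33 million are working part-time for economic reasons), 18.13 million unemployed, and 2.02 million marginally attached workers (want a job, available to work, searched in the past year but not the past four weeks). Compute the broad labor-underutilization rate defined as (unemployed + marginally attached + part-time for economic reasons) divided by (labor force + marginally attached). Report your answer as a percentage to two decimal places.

Labor force = 219.82 + 18.13 = 237.95 million.
Numerator = 18.13 + 2.02 + 6.33 = 26.48 million.
Denominator = 237.95 + 2.02 = 239.97 million.
Broad rate = 26.48 / 239.97 = 11.03%.

Broad underutilization rate ≈ 11.03%.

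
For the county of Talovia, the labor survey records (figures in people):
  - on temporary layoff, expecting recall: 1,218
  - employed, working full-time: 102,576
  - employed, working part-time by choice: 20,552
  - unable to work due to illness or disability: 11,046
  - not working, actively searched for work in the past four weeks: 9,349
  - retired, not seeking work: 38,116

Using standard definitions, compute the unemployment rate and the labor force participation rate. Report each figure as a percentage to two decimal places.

Unemployment rate ≈ 7.90%; labor force participation rate ≈ 73.11%.

Employed = 102,576 + 20,552 = 123,128.
Unemployed = 1,218 + 9,349 = 10,567 (jobless and actively searching, or on temporary layoff).
Labor force = 123,128 + 10,567 = 133,695.
Not in labor force = 11,046 + 38,116 = 49,162 (those not working and not actively searching are outside the labor force).
Civilian working-age population = 133,695 + 49,162 = 182,857.
Unemployment rate = 10,567 / 133,695 = 7.90%.
Labor force participation rate = 133,695 / 182,857 = 73.11%.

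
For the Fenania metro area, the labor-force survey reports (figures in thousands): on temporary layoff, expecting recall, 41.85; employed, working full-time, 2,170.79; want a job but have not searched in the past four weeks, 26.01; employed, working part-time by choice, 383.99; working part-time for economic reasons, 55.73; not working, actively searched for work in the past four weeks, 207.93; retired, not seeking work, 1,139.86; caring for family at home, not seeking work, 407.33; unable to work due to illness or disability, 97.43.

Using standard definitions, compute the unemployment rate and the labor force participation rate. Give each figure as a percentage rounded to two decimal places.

Employed = 2,170.79 + 383.99 + 55.73 = 2,610.51 thousand (anyone who worked, including part-time for economic reasons, counts as employed).
Unemployed = 41.85 + 207.93 = 249.78 thousand (jobless and actively searching, or on temporary layoff).
Labor force = 2,610.51 + 249.78 = 2,860.29 thousand.
Not in labor force = 26.01 + 1,139.86 + 407.33 + 97.43 = 1,670.63 thousand (those not working and not actively searching are outside the labor force — including those who want a job but have given up searching).
Civilian working-age population = 2,860.29 + 1,670.63 = 4,530.92 thousand.
Unemployment rate = 249.78 / 2,860.29 = 8.73%.
Labor force participation rate = 2,860.29 / 4,530.92 = 63.13%.

Unemployment rate ≈ 8.73%; labor force participation rate ≈ 63.13%.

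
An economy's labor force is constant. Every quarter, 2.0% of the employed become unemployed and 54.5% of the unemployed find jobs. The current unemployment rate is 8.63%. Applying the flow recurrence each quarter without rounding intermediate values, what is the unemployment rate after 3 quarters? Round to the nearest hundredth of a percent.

With a fixed labor force, u_{t+1} = u_t + s·(1−u_t) − f·u_t = u_t·(1−s−f) + s.
Here 1−s−f = 0.435 and s = 0.020.
u_1 = 0.086300 × 0.435 + 0.020 = 0.057540.
u_2 = 0.057540 × 0.435 + 0.020 = 0.045030.
u_3 = 0.045030 × 0.435 + 0.020 = 0.039588.

Unemployment rate after three quarters ≈ 3.96%.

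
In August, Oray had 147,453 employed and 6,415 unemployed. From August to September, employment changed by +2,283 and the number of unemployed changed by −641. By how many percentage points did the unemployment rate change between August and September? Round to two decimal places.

The unemployment rate changed by −0.46 percentage points.

August: labor force = 147,453 + 6,415 = 153,868; u = 6,415/153,868 = 4.17%.
September: labor force = 149,736 + 5,774 = 155,510; u = 5,774/155,510 = 3.71%.
Change = 3.71% − 4.17% = −0.46 pp.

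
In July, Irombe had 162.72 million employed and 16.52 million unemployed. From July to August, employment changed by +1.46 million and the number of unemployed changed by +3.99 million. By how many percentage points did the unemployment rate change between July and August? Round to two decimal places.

The unemployment rate changed by +1.89 percentage points.

July: labor force = 162.72 + 16.52 = 179.24; u = 16.52/179.24 = 9.22%.
August: labor force = 164.18 + 20.51 = 184.69; u = 20.51/184.69 = 11.11%.
Change = 11.11% − 9.22% = +1.89 pp.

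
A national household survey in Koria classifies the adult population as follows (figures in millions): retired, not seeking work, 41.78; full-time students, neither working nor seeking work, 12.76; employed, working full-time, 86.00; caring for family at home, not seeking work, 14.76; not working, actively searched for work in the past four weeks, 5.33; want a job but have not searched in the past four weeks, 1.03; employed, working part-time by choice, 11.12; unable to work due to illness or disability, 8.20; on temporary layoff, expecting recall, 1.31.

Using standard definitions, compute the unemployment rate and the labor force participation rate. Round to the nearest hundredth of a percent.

Unemployment rate ≈ 6.40%; labor force participation rate ≈ 56.92%.

Employed = 86.00 + 11.12 = 97.12 million.
Unemployed = 5.33 + 1.31 = 6.64 million (jobless and actively searching, or on temporary layoff).
Labor force = 97.12 + 6.64 = 103.76 million.
Not in labor force = 41.78 + 12.76 + 14.76 + 1.03 + 8.20 = 78.53 million (those not working and not actively searching are outside the labor force — including those who want a job but have given up searching).
Civilian working-age population = 103.76 + 78.53 = 182.29 million.
Unemployment rate = 6.64 / 103.76 = 6.40%.
Labor force participation rate = 103.76 / 182.29 = 56.92%.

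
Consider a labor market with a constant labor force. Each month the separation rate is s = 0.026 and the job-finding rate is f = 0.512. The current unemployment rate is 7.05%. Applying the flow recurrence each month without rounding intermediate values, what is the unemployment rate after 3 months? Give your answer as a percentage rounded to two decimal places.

Unemployment rate after three months ≈ 5.05%.

With a fixed labor force, u_{t+1} = u_t + s·(1−u_t) − f·u_t = u_t·(1−s−f) + s.
Here 1−s−f = 0.462 and s = 0.026.
u_1 = 0.070500 × 0.462 + 0.026 = 0.058571.
u_2 = 0.058571 × 0.462 + 0.026 = 0.053060.
u_3 = 0.053060 × 0.462 + 0.026 = 0.050514.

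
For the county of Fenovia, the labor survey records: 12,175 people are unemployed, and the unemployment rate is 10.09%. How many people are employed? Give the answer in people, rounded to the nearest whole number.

About 108,489 are employed.

Labor force = U / u = 12,175 / 0.1009 ≈ 120,664.
Employed = labor force − unemployed = 120,664 − 12,175 = 108,489.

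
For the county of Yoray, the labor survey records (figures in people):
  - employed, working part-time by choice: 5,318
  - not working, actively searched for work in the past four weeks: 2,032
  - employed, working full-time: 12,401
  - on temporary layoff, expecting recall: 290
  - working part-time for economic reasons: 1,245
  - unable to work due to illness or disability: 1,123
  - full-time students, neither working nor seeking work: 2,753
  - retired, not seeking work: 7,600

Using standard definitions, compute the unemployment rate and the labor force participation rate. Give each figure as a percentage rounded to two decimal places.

Unemployment rate ≈ 10.91%; labor force participation rate ≈ 64.97%.

Employed = 5,318 + 12,401 + 1,245 = 18,964 (anyone who worked, including part-time for economic reasons, counts as employed).
Unemployed = 2,032 + 290 = 2,322 (jobless and actively searching, or on temporary layoff).
Labor force = 18,964 + 2,322 = 21,286.
Not in labor force = 1,123 + 2,753 + 7,600 = 11,476 (those not working and not actively searching are outside the labor force).
Civilian working-age population = 21,286 + 11,476 = 32,762.
Unemployment rate = 2,322 / 21,286 = 10.91%.
Labor force participation rate = 21,286 / 32,762 = 64.97%.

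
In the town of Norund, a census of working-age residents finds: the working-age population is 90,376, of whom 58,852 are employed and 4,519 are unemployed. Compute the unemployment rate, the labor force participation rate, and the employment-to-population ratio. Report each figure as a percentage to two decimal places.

Unemployment rate ≈ 7.13%; labor force participation rate ≈ 70.12%; employment-population ratio ≈ 65.12%.

Labor force = employed + unemployed = 58,852 + 4,519 = 63,371.
Unemployment rate = 4,519 / 63,371 = 7.13%.
Labor force participation rate = 63,371 / 90,376 = 70.12%.
Employment-population ratio = 58,852 / 90,376 = 65.12%.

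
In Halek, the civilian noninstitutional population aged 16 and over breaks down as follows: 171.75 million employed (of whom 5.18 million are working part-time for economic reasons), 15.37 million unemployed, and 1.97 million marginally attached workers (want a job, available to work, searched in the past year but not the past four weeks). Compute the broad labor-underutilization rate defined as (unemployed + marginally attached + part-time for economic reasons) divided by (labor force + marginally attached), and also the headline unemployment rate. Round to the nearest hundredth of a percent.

Broad underutilization rate ≈ 11.91%; headline unemployment rate ≈ 8.21%.

Labor force = 171.75 + 15.37 = 187.12 million.
Numerator = 15.37 + 1.97 + 5.18 = 22.52 million.
Denominator = 187.12 + 1.97 = 189.09 million.
Broad rate = 22.52 / 189.09 = 11.91%.
Headline unemployment rate = 15.37 / 187.12 = 8.21%.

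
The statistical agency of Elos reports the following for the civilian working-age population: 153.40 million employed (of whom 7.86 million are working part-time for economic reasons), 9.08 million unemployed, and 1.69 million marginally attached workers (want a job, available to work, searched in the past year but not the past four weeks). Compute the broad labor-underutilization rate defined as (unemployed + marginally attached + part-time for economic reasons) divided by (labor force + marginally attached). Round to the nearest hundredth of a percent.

Broad underutilization rate ≈ 11.35%.

Labor force = 153.40 + 9.08 = 162.48 million.
Numerator = 9.08 + 1.69 + 7.86 = 18.63 million.
Denominator = 162.48 + 1.69 = 164.17 million.
Broad rate = 18.63 / 164.17 = 11.35%.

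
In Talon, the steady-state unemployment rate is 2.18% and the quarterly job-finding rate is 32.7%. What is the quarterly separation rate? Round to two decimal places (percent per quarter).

Separation rate ≈ 0.73% per quarter.

From u* = s/(s+f): s = u·f/(1−u).
s = 0.0218 × 32.7 / (1 − 0.0218) = 0.7129 / 0.9782 ≈ 0.73% per quarter.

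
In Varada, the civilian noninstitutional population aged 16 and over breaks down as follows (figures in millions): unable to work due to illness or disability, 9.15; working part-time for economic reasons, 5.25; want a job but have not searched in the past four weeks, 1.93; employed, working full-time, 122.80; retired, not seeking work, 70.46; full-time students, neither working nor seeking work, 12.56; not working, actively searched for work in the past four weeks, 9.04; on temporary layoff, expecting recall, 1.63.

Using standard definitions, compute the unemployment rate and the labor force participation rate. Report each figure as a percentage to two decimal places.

Unemployment rate ≈ 7.69%; labor force participation rate ≈ 59.58%.

Employed = 5.25 + 122.80 = 128.05 million (anyone who worked, including part-time for economic reasons, counts as employed).
Unemployed = 9.04 + 1.63 = 10.67 million (jobless and actively searching, or on temporary layoff).
Labor force = 128.05 + 10.67 = 138.72 million.
Not in labor force = 9.15 + 1.93 + 70.46 + 12.56 = 94.10 million (those not working and not actively searching are outside the labor force — including those who want a job but have given up searching).
Civilian working-age population = 138.72 + 94.10 = 232.82 million.
Unemployment rate = 10.67 / 138.72 = 7.69%.
Labor force participation rate = 138.72 / 232.82 = 59.58%.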